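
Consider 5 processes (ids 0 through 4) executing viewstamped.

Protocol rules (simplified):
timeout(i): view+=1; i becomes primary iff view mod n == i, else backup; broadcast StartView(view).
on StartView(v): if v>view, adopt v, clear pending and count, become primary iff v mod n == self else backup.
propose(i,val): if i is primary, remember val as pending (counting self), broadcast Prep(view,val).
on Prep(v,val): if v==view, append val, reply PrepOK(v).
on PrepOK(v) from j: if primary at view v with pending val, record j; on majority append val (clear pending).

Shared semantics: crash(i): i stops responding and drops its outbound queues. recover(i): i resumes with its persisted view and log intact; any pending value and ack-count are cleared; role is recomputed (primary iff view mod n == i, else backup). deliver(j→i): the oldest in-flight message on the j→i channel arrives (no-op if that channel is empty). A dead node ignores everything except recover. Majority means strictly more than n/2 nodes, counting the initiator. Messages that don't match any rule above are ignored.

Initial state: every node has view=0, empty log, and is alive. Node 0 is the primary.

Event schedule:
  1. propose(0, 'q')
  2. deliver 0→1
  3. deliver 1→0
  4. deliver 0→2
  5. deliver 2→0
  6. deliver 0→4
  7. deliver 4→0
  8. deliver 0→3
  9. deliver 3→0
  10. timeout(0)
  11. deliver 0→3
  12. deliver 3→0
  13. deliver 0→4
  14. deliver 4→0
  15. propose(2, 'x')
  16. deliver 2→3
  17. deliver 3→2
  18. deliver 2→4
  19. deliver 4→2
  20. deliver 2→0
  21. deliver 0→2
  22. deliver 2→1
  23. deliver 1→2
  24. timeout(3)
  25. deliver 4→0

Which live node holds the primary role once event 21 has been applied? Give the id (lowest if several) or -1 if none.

1. propose(0,'q'):  nop
2. deliver 0→1:  <1:back v0 q>
3. deliver 1→0:  nop
4. deliver 0→2:  <2:back v0 q>
5. deliver 2→0:  <0:prim v0 q>
6. deliver 0→4:  <4:back v0 q>
7. deliver 4→0:  nop
8. deliver 0→3:  <3:back v0 q>
9. deliver 3→0:  nop
10. timeout(0):  <0:back v1 q>
11. deliver 0→3:  <3:back v1 q>
12. deliver 3→0:  nop
13. deliver 0→4:  <4:back v1 q>
14. deliver 4→0:  nop
15. propose(2,'x'):  nop
16. deliver 2→3:  nop
17. deliver 3→2:  nop
18. deliver 2→4:  nop
19. deliver 4→2:  nop
20. deliver 2→0:  nop
21. deliver 0→2:  <2:back v1 q>

-1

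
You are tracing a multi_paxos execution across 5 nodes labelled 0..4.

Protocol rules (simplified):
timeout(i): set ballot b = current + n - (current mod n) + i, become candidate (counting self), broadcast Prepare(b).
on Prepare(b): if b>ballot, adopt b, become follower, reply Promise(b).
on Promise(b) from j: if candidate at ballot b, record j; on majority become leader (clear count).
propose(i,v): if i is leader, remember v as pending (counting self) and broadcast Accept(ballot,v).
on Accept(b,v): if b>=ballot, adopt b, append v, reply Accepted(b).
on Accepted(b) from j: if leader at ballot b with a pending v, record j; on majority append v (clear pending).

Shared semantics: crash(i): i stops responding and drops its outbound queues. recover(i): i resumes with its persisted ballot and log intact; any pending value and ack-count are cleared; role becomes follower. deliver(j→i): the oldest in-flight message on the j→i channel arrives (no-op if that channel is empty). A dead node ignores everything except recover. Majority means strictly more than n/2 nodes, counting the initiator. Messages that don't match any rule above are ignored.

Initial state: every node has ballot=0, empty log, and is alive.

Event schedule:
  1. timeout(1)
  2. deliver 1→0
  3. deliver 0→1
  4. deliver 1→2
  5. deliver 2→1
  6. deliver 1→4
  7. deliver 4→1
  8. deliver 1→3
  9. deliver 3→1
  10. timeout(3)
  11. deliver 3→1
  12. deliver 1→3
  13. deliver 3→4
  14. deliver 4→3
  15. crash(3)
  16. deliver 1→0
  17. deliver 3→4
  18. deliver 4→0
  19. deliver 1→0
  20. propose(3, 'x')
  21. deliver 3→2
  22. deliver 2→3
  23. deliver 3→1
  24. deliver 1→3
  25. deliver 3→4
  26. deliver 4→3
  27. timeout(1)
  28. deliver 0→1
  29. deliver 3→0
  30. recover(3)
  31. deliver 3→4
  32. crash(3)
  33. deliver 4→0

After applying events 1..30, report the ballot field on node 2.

[1] timeout(1) → N1(cand b6 [-])
[2] deliver 1→0 → N0(foll b6 [-])
[3] deliver 0→1 → ∅
[4] deliver 1→2 → N2(foll b6 [-])
[5] deliver 2→1 → N1(lead b6 [-])
[6] deliver 1→4 → N4(foll b6 [-])
[7] deliver 4→1 → ∅
[8] deliver 1→3 → N3(foll b6 [-])
[9] deliver 3→1 → ∅
[10] timeout(3) → N3(cand b13 [-])
[11] deliver 3→1 → N1(foll b13 [-])
[12] deliver 1→3 → ∅
[13] deliver 3→4 → N4(foll b13 [-])
[14] deliver 4→3 → N3(lead b13 [-])
[15] crash(3) → N3(✗lead b13 [-])
[16] deliver 1→0 → ∅
[17] deliver 3→4 → ∅
[18] deliver 4→0 → ∅
[19] deliver 1→0 → ∅
[20] propose(3,'x') → ∅
[21] deliver 3→2 → ∅
[22] deliver 2→3 → ∅
[23] deliver 3→1 → ∅
[24] deliver 1→3 → ∅
[25] deliver 3→4 → ∅
[26] deliver 4→3 → ∅
[27] timeout(1) → N1(cand b16 [-])
[28] deliver 0→1 → ∅
[29] deliver 3→0 → ∅
[30] recover(3) → N3(foll b13 [-])

6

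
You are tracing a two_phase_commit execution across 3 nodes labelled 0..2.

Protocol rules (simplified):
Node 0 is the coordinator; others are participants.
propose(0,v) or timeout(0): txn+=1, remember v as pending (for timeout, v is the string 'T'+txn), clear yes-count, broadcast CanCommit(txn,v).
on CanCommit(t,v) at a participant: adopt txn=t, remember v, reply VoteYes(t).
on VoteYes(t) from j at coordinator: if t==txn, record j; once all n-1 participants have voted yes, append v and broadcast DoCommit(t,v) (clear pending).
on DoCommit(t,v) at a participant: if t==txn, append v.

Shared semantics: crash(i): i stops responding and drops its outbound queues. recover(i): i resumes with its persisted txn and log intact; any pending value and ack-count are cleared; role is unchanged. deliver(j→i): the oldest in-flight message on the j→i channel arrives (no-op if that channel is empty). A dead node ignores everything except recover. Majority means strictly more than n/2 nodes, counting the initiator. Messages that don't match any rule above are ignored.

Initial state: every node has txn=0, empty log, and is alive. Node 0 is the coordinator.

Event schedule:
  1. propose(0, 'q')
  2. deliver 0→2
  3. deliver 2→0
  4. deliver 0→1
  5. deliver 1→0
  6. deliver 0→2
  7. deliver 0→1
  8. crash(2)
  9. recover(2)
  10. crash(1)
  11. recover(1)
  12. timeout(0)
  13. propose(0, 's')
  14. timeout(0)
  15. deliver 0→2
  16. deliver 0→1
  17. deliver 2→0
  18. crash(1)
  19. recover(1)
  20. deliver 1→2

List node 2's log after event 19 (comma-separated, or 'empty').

e1 propose(0,'q'): 0[coor,t=1,-]
e2 deliver 0→2: 2[part,t=1,-]
e3 deliver 2→0: ·
e4 deliver 0→1: 1[part,t=1,-]
e5 deliver 1→0: 0[coor,t=1,q]
e6 deliver 0→2: 2[part,t=1,q]
e7 deliver 0→1: 1[part,t=1,q]
e8 crash(2): 2[✗part,t=1,q]
e9 recover(2): 2[part,t=1,q]
e10 crash(1): 1[✗part,t=1,q]
e11 recover(1): 1[part,t=1,q]
e12 timeout(0): 0[coor,t=2,q]
e13 propose(0,'s'): 0[coor,t=3,q]
e14 timeout(0): 0[coor,t=4,q]
e15 deliver 0→2: 2[part,t=2,q]
e16 deliver 0→1: 1[part,t=2,q]
e17 deliver 2→0: ·
e18 crash(1): 1[✗part,t=2,q]
e19 recover(1): 1[part,t=2,q]

q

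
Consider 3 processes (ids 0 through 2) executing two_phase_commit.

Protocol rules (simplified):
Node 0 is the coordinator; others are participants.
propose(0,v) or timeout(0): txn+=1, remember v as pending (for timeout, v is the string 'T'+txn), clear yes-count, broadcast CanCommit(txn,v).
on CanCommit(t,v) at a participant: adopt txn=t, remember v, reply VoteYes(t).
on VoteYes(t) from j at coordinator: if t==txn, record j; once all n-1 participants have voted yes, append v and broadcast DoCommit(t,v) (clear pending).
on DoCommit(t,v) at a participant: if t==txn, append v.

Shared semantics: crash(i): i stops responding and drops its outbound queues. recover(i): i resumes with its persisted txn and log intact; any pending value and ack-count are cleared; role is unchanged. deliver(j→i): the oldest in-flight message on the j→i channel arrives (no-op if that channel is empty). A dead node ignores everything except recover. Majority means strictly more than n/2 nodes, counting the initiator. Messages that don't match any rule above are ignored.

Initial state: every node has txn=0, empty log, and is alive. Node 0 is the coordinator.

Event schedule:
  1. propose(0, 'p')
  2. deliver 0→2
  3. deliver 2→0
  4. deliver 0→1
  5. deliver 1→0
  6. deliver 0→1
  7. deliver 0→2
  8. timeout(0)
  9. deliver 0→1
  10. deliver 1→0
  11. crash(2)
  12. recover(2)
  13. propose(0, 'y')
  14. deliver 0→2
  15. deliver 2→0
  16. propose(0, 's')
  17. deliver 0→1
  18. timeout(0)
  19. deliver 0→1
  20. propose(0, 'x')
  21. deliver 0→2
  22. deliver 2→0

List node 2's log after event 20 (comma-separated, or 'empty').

[1] propose(0,'p') → N0(coor t1 [-])
[2] deliver 0→2 → N2(part t1 [-])
[3] deliver 2→0 → ∅
[4] deliver 0→1 → N1(part t1 [-])
[5] deliver 1→0 → N0(coor t1 [p])
[6] deliver 0→1 → N1(part t1 [p])
[7] deliver 0→2 → N2(part t1 [p])
[8] timeout(0) → N0(coor t2 [p])
[9] deliver 0→1 → N1(part t2 [p])
[10] deliver 1→0 → ∅
[11] crash(2) → N2(✗part t1 [p])
[12] recover(2) → N2(part t1 [p])
[13] propose(0,'y') → N0(coor t3 [p])
[14] deliver 0→2 → N2(part t2 [p])
[15] deliver 2→0 → ∅
[16] propose(0,'s') → N0(coor t4 [p])
[17] deliver 0→1 → N1(part t3 [p])
[18] timeout(0) → N0(coor t5 [p])
[19] deliver 0→1 → N1(part t4 [p])
[20] propose(0,'x') → N0(coor t6 [p])

p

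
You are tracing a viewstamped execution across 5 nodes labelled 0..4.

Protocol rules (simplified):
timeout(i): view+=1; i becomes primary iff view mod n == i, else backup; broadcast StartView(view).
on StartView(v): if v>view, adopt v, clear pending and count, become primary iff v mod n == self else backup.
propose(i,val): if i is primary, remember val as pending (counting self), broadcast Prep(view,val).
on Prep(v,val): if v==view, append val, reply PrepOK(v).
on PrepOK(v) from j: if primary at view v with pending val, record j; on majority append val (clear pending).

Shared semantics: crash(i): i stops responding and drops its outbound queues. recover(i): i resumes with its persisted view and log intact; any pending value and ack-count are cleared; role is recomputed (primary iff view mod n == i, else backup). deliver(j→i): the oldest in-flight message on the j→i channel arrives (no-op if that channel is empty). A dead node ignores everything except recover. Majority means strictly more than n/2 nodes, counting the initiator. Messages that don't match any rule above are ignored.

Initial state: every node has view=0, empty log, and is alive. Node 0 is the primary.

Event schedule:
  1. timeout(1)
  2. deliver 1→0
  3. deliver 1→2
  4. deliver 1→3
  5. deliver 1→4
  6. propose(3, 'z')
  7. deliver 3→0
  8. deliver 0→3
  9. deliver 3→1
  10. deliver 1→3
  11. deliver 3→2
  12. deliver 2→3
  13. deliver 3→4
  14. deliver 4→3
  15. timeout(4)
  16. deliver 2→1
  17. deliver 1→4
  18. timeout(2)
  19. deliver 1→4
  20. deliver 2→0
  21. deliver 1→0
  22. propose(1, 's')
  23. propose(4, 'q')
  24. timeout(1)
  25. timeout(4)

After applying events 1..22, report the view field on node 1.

1. timeout(1):  <1:prim v1 ->
2. deliver 1→0:  <0:back v1 ->
3. deliver 1→2:  <2:back v1 ->
4. deliver 1→3:  <3:back v1 ->
5. deliver 1→4:  <4:back v1 ->
6. propose(3,'z'):  nop
7. deliver 3→0:  nop
8. deliver 0→3:  nop
9. deliver 3→1:  nop
10. deliver 1→3:  nop
11. deliver 3→2:  nop
12. deliver 2→3:  nop
13. deliver 3→4:  nop
14. deliver 4→3:  nop
15. timeout(4):  <4:back v2 ->
16. deliver 2→1:  nop
17. deliver 1→4:  nop
18. timeout(2):  <2:prim v2 ->
19. deliver 1→4:  nop
20. deliver 2→0:  <0:back v2 ->
21. deliver 1→0:  nop
22. propose(1,'s'):  nop

1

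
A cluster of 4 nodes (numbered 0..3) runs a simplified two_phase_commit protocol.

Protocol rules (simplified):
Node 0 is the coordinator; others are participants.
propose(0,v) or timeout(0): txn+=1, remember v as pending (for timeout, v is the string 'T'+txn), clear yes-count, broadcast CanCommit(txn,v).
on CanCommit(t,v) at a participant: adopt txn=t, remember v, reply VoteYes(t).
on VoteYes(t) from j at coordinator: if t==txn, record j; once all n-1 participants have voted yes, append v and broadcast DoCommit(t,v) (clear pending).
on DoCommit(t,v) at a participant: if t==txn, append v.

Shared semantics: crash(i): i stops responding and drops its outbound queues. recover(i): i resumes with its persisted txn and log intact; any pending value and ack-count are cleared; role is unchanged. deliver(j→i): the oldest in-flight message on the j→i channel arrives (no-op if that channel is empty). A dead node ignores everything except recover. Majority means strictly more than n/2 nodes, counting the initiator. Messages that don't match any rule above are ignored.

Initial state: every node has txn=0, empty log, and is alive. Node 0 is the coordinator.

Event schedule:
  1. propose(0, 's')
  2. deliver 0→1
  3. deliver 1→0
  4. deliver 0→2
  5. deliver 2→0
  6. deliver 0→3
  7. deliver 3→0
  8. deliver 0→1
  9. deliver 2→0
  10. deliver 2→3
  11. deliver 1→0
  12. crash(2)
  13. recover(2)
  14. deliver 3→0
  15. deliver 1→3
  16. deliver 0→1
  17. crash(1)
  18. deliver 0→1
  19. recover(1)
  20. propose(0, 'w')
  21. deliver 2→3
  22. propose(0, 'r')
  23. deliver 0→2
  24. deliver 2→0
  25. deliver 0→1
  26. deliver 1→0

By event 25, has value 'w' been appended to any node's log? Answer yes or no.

no

step 1 propose(0,'s'): 0={coor,t=1,log=-}
step 2 deliver 0→1: 1={part,t=1,log=-}
step 3 deliver 1→0: —
step 4 deliver 0→2: 2={part,t=1,log=-}
step 5 deliver 2→0: —
step 6 deliver 0→3: 3={part,t=1,log=-}
step 7 deliver 3→0: 0={coor,t=1,log=s}
step 8 deliver 0→1: 1={part,t=1,log=s}
step 9 deliver 2→0: —
step 10 deliver 2→3: —
step 11 deliver 1→0: —
step 12 crash(2): 2={✗part,t=1,log=-}
step 13 recover(2): 2={part,t=1,log=-}
step 14 deliver 3→0: —
step 15 deliver 1→3: —
step 16 deliver 0→1: —
step 17 crash(1): 1={✗part,t=1,log=s}
step 18 deliver 0→1: —
step 19 recover(1): 1={part,t=1,log=s}
step 20 propose(0,'w'): 0={coor,t=2,log=s}
step 21 deliver 2→3: —
step 22 propose(0,'r'): 0={coor,t=3,log=s}
step 23 deliver 0→2: 2={part,t=1,log=s}
step 24 deliver 2→0: —
step 25 deliver 0→1: 1={part,t=2,log=s}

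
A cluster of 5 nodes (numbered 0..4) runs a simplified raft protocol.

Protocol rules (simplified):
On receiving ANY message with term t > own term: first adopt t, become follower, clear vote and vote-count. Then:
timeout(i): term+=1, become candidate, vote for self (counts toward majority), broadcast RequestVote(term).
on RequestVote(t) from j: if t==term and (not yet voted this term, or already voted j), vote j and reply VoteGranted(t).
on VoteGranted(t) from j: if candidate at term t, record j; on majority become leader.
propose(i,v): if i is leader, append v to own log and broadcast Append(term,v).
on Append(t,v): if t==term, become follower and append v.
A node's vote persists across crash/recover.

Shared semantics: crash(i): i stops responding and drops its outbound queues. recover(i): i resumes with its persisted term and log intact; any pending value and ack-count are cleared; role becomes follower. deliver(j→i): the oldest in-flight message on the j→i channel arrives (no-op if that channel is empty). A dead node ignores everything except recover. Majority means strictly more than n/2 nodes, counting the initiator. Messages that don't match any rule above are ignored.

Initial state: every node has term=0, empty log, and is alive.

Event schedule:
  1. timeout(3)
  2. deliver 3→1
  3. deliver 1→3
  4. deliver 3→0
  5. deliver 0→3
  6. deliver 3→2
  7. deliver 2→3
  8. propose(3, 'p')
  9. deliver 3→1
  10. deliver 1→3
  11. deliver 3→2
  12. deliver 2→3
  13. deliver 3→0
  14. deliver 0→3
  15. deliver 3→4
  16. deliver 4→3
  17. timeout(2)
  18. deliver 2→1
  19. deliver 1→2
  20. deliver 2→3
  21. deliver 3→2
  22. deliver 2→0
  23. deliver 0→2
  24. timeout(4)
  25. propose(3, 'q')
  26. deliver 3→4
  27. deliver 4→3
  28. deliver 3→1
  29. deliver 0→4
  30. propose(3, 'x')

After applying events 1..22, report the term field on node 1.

e1 timeout(3): 3[cand,t=1,-]
e2 deliver 3→1: 1[foll,t=1,-]
e3 deliver 1→3: ·
e4 deliver 3→0: 0[foll,t=1,-]
e5 deliver 0→3: 3[lead,t=1,-]
e6 deliver 3→2: 2[foll,t=1,-]
e7 deliver 2→3: ·
e8 propose(3,'p'): 3[lead,t=1,p]
e9 deliver 3→1: 1[foll,t=1,p]
e10 deliver 1→3: ·
e11 deliver 3→2: 2[foll,t=1,p]
e12 deliver 2→3: ·
e13 deliver 3→0: 0[foll,t=1,p]
e14 deliver 0→3: ·
e15 deliver 3→4: 4[foll,t=1,-]
e16 deliver 4→3: ·
e17 timeout(2): 2[cand,t=2,p]
e18 deliver 2→1: 1[foll,t=2,p]
e19 deliver 1→2: ·
e20 deliver 2→3: 3[foll,t=2,p]
e21 deliver 3→2: 2[lead,t=2,p]
e22 deliver 2→0: 0[foll,t=2,p]

2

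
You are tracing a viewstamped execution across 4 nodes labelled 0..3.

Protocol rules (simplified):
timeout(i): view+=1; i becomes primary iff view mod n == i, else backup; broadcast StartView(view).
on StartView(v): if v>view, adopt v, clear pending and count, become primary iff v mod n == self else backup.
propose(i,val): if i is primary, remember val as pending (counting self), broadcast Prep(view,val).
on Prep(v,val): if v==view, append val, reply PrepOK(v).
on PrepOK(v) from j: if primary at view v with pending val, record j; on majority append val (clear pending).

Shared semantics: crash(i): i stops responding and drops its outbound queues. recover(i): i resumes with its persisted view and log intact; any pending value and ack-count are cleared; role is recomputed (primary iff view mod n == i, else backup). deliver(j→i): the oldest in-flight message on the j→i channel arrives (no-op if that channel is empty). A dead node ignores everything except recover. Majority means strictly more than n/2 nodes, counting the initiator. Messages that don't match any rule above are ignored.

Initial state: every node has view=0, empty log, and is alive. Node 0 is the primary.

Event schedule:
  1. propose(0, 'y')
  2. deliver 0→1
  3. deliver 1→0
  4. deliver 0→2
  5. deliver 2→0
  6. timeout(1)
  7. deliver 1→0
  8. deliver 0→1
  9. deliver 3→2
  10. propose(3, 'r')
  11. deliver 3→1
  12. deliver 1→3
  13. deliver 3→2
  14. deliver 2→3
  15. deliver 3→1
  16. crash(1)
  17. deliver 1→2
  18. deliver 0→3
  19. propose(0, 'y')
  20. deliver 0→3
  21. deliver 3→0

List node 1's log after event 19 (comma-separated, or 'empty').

e1 propose(0,'y'): ·
e2 deliver 0→1: 1[back,v=0,y]
e3 deliver 1→0: ·
e4 deliver 0→2: 2[back,v=0,y]
e5 deliver 2→0: 0[prim,v=0,y]
e6 timeout(1): 1[prim,v=1,y]
e7 deliver 1→0: 0[back,v=1,y]
e8 deliver 0→1: ·
e9 deliver 3→2: ·
e10 propose(3,'r'): ·
e11 deliver 3→1: ·
e12 deliver 1→3: 3[back,v=1,-]
e13 deliver 3→2: ·
e14 deliver 2→3: ·
e15 deliver 3→1: ·
e16 crash(1): 1[✗prim,v=1,y]
e17 deliver 1→2: ·
e18 deliver 0→3: ·
e19 propose(0,'y'): ·

y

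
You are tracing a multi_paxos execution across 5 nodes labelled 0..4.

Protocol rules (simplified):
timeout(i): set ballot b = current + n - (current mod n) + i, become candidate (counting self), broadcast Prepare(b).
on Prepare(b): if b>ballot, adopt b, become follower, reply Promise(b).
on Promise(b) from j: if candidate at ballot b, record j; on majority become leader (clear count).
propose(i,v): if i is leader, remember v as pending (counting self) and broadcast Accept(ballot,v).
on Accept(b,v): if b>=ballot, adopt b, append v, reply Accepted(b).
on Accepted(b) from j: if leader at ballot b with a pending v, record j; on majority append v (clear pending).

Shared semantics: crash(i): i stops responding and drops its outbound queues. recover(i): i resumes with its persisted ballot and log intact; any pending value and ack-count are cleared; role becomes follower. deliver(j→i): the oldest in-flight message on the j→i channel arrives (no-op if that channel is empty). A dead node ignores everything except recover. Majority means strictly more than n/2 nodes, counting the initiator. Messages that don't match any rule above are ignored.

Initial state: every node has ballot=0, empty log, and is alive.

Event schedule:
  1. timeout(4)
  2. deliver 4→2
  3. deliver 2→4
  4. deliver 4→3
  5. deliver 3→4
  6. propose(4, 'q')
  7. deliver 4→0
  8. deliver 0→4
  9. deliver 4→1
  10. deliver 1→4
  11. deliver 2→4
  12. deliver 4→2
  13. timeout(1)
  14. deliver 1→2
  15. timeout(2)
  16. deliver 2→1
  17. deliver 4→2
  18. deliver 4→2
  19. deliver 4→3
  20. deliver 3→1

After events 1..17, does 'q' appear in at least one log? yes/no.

yes

after 1 — timeout(4): n4:cand/b9/[-]
after 2 — deliver 4→2: n2:foll/b9/[-]
after 3 — deliver 2→4: ·
after 4 — deliver 4→3: n3:foll/b9/[-]
after 5 — deliver 3→4: n4:lead/b9/[-]
after 6 — propose(4,'q'): ·
after 7 — deliver 4→0: n0:foll/b9/[-]
after 8 — deliver 0→4: ·
after 9 — deliver 4→1: n1:foll/b9/[-]
after 10 — deliver 1→4: ·
after 11 — deliver 2→4: ·
after 12 — deliver 4→2: n2:foll/b9/[q]
after 13 — timeout(1): n1:cand/b11/[-]
after 14 — deliver 1→2: n2:foll/b11/[q]
after 15 — timeout(2): n2:cand/b17/[q]
after 16 — deliver 2→1: ·
after 17 — deliver 4→2: ·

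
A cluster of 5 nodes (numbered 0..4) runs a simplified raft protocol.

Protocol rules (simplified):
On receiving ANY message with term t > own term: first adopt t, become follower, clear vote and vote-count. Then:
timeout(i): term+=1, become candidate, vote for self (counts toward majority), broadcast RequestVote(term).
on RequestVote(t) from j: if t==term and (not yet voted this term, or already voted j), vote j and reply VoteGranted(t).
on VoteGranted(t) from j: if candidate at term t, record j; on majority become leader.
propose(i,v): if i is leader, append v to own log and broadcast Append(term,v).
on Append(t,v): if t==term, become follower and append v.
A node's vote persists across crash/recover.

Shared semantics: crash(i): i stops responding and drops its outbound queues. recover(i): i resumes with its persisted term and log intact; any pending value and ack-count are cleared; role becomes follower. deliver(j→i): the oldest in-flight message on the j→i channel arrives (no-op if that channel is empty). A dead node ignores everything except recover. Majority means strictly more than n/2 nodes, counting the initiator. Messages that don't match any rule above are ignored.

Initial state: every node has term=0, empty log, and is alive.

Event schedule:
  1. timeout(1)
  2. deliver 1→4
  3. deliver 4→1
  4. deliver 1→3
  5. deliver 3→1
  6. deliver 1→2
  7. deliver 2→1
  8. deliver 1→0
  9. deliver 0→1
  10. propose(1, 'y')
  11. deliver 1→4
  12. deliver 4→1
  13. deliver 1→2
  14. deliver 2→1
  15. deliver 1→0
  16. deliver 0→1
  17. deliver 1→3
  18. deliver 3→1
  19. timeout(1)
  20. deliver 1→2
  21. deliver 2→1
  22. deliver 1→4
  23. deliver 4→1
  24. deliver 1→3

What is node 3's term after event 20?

1

1. timeout(1):  <1:cand t1 ->
2. deliver 1→4:  <4:foll t1 ->
3. deliver 4→1:  nop
4. deliver 1→3:  <3:foll t1 ->
5. deliver 3→1:  <1:lead t1 ->
6. deliver 1→2:  <2:foll t1 ->
7. deliver 2→1:  nop
8. deliver 1→0:  <0:foll t1 ->
9. deliver 0→1:  nop
10. propose(1,'y'):  <1:lead t1 y>
11. deliver 1→4:  <4:foll t1 y>
12. deliver 4→1:  nop
13. deliver 1→2:  <2:foll t1 y>
14. deliver 2→1:  nop
15. deliver 1→0:  <0:foll t1 y>
16. deliver 0→1:  nop
17. deliver 1→3:  <3:foll t1 y>
18. deliver 3→1:  nop
19. timeout(1):  <1:cand t2 y>
20. deliver 1→2:  <2:foll t2 y>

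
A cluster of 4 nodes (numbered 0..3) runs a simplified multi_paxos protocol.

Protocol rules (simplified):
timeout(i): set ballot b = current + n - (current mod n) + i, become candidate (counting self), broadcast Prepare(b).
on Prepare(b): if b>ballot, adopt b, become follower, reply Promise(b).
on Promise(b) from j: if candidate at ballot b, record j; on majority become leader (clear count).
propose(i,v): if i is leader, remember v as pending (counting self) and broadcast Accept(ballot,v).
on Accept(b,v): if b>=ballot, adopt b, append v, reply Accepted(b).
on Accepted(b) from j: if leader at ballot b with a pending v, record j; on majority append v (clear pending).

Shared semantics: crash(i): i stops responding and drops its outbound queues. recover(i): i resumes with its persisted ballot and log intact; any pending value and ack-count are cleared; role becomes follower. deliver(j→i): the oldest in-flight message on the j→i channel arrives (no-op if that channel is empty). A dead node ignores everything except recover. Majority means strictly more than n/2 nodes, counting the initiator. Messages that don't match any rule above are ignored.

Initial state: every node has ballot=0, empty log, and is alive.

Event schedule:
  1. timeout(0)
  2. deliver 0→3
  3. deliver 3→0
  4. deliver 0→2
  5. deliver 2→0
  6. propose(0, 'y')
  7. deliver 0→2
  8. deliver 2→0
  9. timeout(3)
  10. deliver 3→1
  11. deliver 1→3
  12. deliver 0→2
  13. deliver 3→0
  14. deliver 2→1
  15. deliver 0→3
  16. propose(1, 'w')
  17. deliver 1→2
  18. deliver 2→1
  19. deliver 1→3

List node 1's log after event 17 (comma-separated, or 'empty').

[1] timeout(0) → N0(cand b4 [-])
[2] deliver 0→3 → N3(foll b4 [-])
[3] deliver 3→0 → ∅
[4] deliver 0→2 → N2(foll b4 [-])
[5] deliver 2→0 → N0(lead b4 [-])
[6] propose(0,'y') → ∅
[7] deliver 0→2 → N2(foll b4 [y])
[8] deliver 2→0 → ∅
[9] timeout(3) → N3(cand b11 [-])
[10] deliver 3→1 → N1(foll b11 [-])
[11] deliver 1→3 → ∅
[12] deliver 0→2 → ∅
[13] deliver 3→0 → N0(foll b11 [-])
[14] deliver 2→1 → ∅
[15] deliver 0→3 → ∅
[16] propose(1,'w') → ∅
[17] deliver 1→2 → ∅

empty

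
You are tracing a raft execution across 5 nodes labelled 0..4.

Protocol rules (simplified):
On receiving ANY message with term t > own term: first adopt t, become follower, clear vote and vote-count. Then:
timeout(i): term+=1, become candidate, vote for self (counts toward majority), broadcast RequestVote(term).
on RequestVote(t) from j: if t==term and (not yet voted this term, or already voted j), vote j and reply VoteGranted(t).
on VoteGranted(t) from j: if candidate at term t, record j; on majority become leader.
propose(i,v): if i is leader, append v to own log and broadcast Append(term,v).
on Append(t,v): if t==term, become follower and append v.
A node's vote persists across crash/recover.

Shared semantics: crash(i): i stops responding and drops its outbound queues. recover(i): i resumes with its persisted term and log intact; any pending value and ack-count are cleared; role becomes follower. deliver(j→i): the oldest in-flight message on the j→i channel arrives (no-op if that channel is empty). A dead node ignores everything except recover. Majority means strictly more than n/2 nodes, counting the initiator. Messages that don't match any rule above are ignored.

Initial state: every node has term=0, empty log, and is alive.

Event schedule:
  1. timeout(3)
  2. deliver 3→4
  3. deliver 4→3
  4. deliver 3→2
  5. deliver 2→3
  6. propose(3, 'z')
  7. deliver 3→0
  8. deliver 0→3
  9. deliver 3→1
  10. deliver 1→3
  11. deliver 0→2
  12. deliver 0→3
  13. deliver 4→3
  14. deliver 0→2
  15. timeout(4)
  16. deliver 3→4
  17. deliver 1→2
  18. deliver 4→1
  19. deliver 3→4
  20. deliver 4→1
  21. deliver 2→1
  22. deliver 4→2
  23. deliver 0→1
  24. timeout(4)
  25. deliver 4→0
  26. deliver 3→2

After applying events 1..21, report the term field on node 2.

[1] timeout(3) → N3(cand t1 [-])
[2] deliver 3→4 → N4(foll t1 [-])
[3] deliver 4→3 → ∅
[4] deliver 3→2 → N2(foll t1 [-])
[5] deliver 2→3 → N3(lead t1 [-])
[6] propose(3,'z') → N3(lead t1 [z])
[7] deliver 3→0 → N0(foll t1 [-])
[8] deliver 0→3 → ∅
[9] deliver 3→1 → N1(foll t1 [-])
[10] deliver 1→3 → ∅
[11] deliver 0→2 → ∅
[12] deliver 0→3 → ∅
[13] deliver 4→3 → ∅
[14] deliver 0→2 → ∅
[15] timeout(4) → N4(cand t2 [-])
[16] deliver 3→4 → ∅
[17] deliver 1→2 → ∅
[18] deliver 4→1 → N1(foll t2 [-])
[19] deliver 3→4 → ∅
[20] deliver 4→1 → ∅
[21] deliver 2→1 → ∅

1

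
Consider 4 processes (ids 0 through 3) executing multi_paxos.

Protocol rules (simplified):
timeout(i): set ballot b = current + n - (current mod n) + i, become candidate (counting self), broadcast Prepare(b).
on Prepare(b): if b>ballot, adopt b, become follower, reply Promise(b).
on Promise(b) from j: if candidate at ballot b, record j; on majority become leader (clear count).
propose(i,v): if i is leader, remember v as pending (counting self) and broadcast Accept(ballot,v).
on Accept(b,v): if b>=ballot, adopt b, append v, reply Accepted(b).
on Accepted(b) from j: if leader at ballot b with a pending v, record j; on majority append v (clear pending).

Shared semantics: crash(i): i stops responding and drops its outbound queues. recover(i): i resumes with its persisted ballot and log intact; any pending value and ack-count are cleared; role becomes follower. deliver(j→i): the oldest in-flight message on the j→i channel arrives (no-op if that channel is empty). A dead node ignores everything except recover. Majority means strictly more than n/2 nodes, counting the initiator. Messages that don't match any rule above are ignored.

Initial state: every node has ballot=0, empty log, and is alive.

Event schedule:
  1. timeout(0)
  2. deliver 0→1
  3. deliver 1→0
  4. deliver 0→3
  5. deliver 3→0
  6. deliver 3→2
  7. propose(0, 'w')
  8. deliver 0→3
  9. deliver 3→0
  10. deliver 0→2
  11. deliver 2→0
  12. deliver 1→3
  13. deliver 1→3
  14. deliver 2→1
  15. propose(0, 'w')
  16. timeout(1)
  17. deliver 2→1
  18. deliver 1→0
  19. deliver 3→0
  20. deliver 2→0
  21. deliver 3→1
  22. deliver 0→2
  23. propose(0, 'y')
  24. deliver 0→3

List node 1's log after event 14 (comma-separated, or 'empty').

empty

step 1 timeout(0): 0={cand,b=4,log=-}
step 2 deliver 0→1: 1={foll,b=4,log=-}
step 3 deliver 1→0: —
step 4 deliver 0→3: 3={foll,b=4,log=-}
step 5 deliver 3→0: 0={lead,b=4,log=-}
step 6 deliver 3→2: —
step 7 propose(0,'w'): —
step 8 deliver 0→3: 3={foll,b=4,log=w}
step 9 deliver 3→0: —
step 10 deliver 0→2: 2={foll,b=4,log=-}
step 11 deliver 2→0: —
step 12 deliver 1→3: —
step 13 deliver 1→3: —
step 14 deliver 2→1: —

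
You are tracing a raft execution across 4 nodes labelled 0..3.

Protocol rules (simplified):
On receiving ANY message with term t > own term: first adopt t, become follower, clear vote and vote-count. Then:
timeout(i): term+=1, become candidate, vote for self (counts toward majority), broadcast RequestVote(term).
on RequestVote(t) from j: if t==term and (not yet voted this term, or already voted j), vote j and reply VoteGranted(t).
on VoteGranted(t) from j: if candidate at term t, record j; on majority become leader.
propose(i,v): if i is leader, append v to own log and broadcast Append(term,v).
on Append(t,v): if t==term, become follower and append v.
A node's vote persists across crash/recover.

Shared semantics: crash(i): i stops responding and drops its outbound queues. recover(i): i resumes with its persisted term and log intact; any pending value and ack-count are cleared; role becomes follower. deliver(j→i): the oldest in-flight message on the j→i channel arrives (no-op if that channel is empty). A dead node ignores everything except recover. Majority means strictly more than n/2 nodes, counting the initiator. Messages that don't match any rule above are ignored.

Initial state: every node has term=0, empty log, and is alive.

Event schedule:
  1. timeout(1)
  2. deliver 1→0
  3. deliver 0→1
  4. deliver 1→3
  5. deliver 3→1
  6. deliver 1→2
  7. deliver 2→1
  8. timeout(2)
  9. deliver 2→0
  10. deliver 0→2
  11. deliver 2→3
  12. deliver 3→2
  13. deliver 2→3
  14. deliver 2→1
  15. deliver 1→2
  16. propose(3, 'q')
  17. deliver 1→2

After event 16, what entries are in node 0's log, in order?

1. timeout(1):  <1:cand t1 ->
2. deliver 1→0:  <0:foll t1 ->
3. deliver 0→1:  nop
4. deliver 1→3:  <3:foll t1 ->
5. deliver 3→1:  <1:lead t1 ->
6. deliver 1→2:  <2:foll t1 ->
7. deliver 2→1:  nop
8. timeout(2):  <2:cand t2 ->
9. deliver 2→0:  <0:foll t2 ->
10. deliver 0→2:  nop
11. deliver 2→3:  <3:foll t2 ->
12. deliver 3→2:  <2:lead t2 ->
13. deliver 2→3:  nop
14. deliver 2→1:  <1:foll t2 ->
15. deliver 1→2:  nop
16. propose(3,'q'):  nop

empty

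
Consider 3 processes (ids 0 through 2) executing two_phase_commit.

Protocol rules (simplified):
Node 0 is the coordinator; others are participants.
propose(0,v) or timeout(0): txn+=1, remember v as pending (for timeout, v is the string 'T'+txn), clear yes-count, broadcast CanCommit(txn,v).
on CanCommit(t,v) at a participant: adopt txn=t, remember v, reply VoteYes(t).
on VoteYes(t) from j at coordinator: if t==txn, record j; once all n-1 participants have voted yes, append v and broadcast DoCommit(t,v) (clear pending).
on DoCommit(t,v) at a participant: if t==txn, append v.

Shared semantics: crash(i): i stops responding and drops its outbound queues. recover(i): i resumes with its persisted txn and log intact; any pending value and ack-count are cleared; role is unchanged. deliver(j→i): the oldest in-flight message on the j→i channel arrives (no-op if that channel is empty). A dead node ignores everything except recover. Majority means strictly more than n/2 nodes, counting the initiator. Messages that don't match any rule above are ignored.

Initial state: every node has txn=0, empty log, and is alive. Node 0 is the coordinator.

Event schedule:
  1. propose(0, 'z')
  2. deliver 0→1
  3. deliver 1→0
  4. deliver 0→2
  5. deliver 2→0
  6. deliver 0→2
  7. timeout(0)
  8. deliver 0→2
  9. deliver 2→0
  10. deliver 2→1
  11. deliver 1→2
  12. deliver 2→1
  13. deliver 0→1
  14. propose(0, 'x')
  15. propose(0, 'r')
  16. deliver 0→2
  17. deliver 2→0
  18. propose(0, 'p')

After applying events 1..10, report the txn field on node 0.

[1] propose(0,'z') → N0(coor t1 [-])
[2] deliver 0→1 → N1(part t1 [-])
[3] deliver 1→0 → ∅
[4] deliver 0→2 → N2(part t1 [-])
[5] deliver 2→0 → N0(coor t1 [z])
[6] deliver 0→2 → N2(part t1 [z])
[7] timeout(0) → N0(coor t2 [z])
[8] deliver 0→2 → N2(part t2 [z])
[9] deliver 2→0 → ∅
[10] deliver 2→1 → ∅

2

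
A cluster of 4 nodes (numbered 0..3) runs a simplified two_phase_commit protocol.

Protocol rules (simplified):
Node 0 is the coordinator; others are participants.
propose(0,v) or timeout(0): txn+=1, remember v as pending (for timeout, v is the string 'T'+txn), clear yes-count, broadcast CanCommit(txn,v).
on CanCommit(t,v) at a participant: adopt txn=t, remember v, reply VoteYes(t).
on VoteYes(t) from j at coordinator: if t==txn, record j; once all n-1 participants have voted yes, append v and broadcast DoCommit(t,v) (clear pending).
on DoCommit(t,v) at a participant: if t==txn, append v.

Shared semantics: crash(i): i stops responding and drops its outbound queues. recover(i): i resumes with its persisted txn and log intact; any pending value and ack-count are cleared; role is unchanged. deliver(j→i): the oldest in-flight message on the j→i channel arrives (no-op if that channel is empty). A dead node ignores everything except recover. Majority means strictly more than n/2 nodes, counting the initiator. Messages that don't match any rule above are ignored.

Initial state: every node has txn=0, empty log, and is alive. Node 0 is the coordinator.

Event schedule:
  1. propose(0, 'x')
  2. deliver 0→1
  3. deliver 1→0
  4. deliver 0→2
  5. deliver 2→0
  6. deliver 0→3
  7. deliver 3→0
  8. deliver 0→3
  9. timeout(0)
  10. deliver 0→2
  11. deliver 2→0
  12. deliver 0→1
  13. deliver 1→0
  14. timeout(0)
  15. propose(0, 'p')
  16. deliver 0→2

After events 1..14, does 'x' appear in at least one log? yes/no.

yes

1. propose(0,'x'):  <0:coor t1 ->
2. deliver 0→1:  <1:part t1 ->
3. deliver 1→0:  nop
4. deliver 0→2:  <2:part t1 ->
5. deliver 2→0:  nop
6. deliver 0→3:  <3:part t1 ->
7. deliver 3→0:  <0:coor t1 x>
8. deliver 0→3:  <3:part t1 x>
9. timeout(0):  <0:coor t2 x>
10. deliver 0→2:  <2:part t1 x>
11. deliver 2→0:  nop
12. deliver 0→1:  <1:part t1 x>
13. deliver 1→0:  nop
14. timeout(0):  <0:coor t3 x>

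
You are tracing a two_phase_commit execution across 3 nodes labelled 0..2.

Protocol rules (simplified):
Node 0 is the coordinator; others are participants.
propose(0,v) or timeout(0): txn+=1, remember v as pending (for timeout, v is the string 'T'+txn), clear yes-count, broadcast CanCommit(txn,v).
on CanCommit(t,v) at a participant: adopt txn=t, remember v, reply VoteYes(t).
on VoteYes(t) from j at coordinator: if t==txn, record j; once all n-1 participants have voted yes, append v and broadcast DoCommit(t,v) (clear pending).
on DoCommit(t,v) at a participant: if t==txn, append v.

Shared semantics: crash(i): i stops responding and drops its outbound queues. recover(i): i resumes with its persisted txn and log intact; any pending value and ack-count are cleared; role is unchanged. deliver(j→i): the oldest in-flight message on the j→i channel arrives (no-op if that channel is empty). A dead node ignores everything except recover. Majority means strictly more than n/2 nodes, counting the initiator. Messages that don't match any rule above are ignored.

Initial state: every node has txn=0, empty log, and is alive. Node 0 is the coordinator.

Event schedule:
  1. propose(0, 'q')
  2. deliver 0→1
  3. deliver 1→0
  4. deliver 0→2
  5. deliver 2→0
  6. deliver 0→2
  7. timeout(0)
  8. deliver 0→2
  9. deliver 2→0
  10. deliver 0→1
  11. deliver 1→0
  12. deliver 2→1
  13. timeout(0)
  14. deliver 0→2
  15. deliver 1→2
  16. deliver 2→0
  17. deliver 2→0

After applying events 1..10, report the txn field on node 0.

e1 propose(0,'q'): 0[coor,t=1,-]
e2 deliver 0→1: 1[part,t=1,-]
e3 deliver 1→0: ·
e4 deliver 0→2: 2[part,t=1,-]
e5 deliver 2→0: 0[coor,t=1,q]
e6 deliver 0→2: 2[part,t=1,q]
e7 timeout(0): 0[coor,t=2,q]
e8 deliver 0→2: 2[part,t=2,q]
e9 deliver 2→0: ·
e10 deliver 0→1: 1[part,t=1,q]

2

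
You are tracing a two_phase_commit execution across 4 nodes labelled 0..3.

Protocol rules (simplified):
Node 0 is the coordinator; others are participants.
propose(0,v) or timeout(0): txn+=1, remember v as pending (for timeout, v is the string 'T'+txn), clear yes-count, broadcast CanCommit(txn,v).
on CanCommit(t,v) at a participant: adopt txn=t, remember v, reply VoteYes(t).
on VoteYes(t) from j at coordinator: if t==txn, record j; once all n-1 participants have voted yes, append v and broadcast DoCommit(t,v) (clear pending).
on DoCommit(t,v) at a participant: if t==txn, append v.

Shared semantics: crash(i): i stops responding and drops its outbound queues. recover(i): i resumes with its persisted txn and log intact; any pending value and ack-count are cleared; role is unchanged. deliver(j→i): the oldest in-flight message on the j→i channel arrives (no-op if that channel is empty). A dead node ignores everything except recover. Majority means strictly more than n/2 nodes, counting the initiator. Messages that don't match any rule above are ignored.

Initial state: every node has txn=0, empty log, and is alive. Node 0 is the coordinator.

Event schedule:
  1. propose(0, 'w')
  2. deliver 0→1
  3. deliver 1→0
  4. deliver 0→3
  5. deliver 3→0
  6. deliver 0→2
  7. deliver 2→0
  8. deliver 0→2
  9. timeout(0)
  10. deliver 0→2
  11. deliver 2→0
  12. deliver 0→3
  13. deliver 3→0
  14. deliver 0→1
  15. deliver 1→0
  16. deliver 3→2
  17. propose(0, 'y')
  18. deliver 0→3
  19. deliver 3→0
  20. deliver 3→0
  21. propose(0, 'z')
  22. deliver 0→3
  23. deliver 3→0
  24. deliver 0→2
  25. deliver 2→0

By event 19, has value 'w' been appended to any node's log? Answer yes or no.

after 1 — propose(0,'w'): n0:coor/t1/[-]
after 2 — deliver 0→1: n1:part/t1/[-]
after 3 — deliver 1→0: ·
after 4 — deliver 0→3: n3:part/t1/[-]
after 5 — deliver 3→0: ·
after 6 — deliver 0→2: n2:part/t1/[-]
after 7 — deliver 2→0: n0:coor/t1/[w]
after 8 — deliver 0→2: n2:part/t1/[w]
after 9 — timeout(0): n0:coor/t2/[w]
after 10 — deliver 0→2: n2:part/t2/[w]
after 11 — deliver 2→0: ·
after 12 — deliver 0→3: n3:part/t1/[w]
after 13 — deliver 3→0: ·
after 14 — deliver 0→1: n1:part/t1/[w]
after 15 — deliver 1→0: ·
after 16 — deliver 3→2: ·
after 17 — propose(0,'y'): n0:coor/t3/[w]
after 18 — deliver 0→3: n3:part/t2/[w]
after 19 — deliver 3→0: ·

yes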